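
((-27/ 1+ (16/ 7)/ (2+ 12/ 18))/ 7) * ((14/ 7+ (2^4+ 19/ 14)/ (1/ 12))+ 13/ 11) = -2979789/ 3773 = -789.77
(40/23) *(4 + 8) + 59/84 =41677/1932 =21.57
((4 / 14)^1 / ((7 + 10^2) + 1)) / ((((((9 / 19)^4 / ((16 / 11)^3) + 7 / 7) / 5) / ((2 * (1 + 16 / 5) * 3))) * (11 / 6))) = 1067589632 / 5967802577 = 0.18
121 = 121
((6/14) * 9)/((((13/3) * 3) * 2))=27/182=0.15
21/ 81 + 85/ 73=2806/ 1971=1.42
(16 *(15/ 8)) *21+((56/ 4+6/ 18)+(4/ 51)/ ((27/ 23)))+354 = 1374797/ 1377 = 998.40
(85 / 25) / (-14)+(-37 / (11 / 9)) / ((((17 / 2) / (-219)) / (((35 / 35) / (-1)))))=-10212959 / 13090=-780.21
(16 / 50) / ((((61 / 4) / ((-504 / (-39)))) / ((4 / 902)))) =10752 / 8941075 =0.00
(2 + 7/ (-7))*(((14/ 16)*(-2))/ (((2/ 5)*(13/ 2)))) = -35/ 52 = -0.67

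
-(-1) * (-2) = -2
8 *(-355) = -2840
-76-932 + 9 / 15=-5037 / 5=-1007.40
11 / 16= 0.69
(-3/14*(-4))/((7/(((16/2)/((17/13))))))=624/833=0.75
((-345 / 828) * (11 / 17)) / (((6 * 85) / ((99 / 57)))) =-121 / 131784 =-0.00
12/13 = 0.92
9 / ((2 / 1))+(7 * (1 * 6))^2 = 3537 / 2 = 1768.50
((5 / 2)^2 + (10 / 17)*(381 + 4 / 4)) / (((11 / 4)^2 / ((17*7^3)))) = 21547260 / 121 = 178076.53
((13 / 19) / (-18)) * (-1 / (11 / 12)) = 26 / 627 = 0.04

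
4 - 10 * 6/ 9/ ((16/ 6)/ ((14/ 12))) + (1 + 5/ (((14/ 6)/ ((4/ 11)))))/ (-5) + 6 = 31081/ 4620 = 6.73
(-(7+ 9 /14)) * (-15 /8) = 1605 /112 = 14.33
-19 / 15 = -1.27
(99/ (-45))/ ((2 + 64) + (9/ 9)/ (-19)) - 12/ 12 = -6474/ 6265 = -1.03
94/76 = 47/38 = 1.24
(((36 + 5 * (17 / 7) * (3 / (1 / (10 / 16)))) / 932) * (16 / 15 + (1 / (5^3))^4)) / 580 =857031253291 / 7390468750000000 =0.00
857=857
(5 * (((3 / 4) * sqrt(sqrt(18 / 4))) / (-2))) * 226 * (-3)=5085 * 2^(3 / 4) * sqrt(3) / 8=1851.54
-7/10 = -0.70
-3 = -3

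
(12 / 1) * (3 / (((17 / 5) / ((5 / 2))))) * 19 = 8550 / 17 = 502.94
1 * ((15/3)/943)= 5/943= 0.01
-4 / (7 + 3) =-2 / 5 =-0.40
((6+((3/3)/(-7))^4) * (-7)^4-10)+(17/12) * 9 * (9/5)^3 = 7235679/500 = 14471.36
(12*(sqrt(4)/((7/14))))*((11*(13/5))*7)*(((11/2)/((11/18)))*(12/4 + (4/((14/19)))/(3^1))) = 2079792/5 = 415958.40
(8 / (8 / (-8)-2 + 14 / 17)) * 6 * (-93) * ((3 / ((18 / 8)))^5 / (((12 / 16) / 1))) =34537472 / 2997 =11524.01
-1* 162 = -162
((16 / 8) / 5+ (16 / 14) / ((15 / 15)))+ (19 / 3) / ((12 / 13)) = 10589 / 1260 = 8.40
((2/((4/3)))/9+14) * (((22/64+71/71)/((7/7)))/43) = 85/192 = 0.44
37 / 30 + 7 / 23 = 1061 / 690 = 1.54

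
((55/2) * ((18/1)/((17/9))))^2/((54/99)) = 72772425/578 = 125903.85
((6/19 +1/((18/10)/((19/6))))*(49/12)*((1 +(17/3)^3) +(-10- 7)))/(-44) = -467462401/14626656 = -31.96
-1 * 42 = -42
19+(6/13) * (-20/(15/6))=199/13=15.31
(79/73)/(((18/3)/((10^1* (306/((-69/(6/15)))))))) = -5372/1679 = -3.20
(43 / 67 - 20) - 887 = -60726 / 67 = -906.36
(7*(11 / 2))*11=847 / 2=423.50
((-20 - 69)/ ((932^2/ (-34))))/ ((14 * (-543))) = -1513/ 3301639824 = -0.00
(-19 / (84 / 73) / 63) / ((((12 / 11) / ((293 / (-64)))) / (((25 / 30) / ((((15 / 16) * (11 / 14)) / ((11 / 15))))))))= 4470301 / 4898880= 0.91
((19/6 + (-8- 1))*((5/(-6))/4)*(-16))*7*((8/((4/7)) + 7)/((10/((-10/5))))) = 1715/3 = 571.67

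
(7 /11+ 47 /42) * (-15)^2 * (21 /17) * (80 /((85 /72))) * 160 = 5289995.60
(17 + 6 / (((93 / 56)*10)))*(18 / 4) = 24219 / 310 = 78.13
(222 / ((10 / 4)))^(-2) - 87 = -17150807 / 197136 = -87.00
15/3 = 5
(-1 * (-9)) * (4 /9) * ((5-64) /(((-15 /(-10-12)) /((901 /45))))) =-4677992 /675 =-6930.36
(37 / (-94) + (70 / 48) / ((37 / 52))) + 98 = 519905 / 5217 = 99.66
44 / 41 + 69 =2873 / 41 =70.07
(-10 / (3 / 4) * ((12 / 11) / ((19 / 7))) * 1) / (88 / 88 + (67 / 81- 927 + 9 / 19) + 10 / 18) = 90720 / 15644827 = 0.01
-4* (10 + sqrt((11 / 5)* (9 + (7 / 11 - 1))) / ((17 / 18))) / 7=-40 / 7 - 72* sqrt(19) / 119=-8.35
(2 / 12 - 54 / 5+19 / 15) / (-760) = 281 / 22800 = 0.01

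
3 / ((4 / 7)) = 21 / 4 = 5.25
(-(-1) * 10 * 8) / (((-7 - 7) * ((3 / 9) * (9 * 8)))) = -5 / 21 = -0.24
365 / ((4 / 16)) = 1460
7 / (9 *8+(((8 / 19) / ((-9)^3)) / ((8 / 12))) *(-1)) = 32319 / 332428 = 0.10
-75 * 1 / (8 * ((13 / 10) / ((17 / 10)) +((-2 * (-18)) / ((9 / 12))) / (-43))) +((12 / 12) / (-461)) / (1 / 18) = 25237317 / 947816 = 26.63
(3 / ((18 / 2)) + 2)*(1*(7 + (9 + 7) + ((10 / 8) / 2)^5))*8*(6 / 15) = 1765841 / 10240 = 172.45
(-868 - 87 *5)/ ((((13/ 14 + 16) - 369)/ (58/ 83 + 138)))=513.32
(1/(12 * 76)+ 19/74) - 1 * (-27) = 919789/33744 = 27.26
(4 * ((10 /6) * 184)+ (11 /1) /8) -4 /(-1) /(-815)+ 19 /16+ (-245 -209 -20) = 29544373 /39120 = 755.22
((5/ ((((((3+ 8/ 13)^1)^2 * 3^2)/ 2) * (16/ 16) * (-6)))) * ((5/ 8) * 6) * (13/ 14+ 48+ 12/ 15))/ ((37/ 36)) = -2941445/ 1144262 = -2.57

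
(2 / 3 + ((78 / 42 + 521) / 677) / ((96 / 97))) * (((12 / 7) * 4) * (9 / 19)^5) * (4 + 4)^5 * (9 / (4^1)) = 1433010640306176 / 82139632127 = 17446.03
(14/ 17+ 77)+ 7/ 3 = 4088/ 51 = 80.16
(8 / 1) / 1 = 8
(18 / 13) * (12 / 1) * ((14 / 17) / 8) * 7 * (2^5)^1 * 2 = 169344 / 221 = 766.26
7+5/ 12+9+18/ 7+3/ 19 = 30557/ 1596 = 19.15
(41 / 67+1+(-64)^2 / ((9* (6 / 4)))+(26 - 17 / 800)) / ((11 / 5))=479020447 / 3183840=150.45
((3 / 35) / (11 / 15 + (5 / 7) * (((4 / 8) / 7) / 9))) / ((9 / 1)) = 42 / 3259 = 0.01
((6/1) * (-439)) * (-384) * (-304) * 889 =-273352052736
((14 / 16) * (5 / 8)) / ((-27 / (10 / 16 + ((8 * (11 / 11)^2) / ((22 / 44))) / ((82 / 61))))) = -143815 / 566784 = -0.25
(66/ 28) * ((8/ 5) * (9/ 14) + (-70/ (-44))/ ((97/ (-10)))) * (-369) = -35741709/ 47530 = -751.98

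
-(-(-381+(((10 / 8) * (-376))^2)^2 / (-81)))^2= -2381131678013759221321 / 6561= -362922066455381682.87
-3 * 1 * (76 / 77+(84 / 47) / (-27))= -29992 / 10857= -2.76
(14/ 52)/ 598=0.00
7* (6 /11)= 42 /11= 3.82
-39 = -39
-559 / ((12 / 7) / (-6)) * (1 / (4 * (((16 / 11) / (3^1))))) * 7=903903 / 128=7061.74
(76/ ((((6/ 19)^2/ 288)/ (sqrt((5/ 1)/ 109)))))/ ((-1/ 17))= -3731296 * sqrt(545)/ 109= -799155.80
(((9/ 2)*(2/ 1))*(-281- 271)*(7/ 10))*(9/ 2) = -78246/ 5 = -15649.20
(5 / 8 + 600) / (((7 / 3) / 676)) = 2436135 / 14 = 174009.64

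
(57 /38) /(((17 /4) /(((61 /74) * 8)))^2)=1428864 /395641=3.61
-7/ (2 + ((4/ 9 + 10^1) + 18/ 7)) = -0.47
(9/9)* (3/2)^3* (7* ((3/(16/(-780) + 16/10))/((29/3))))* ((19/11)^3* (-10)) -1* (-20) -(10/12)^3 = -40314549815/183422448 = -219.79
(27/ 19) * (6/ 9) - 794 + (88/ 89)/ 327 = -438522332/ 552957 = -793.05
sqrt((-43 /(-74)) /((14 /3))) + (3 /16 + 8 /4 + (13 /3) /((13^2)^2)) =sqrt(33411) /518 + 230701 /105456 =2.54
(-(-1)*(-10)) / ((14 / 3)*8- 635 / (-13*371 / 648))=-72345 / 887308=-0.08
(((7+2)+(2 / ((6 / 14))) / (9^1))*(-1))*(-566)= 145462 / 27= 5387.48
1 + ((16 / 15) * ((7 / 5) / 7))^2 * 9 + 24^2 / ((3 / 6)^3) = 2880881 / 625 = 4609.41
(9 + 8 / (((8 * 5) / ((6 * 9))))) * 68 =6732 / 5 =1346.40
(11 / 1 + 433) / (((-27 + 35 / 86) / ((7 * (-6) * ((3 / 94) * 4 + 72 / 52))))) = 1481844672 / 1397357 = 1060.46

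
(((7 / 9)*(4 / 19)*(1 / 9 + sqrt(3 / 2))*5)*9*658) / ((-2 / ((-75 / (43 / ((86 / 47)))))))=49000 / 57 + 73500*sqrt(6) / 19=10335.31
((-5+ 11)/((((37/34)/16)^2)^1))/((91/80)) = 142049280/124579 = 1140.23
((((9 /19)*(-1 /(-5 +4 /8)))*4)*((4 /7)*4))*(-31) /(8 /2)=-992 /133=-7.46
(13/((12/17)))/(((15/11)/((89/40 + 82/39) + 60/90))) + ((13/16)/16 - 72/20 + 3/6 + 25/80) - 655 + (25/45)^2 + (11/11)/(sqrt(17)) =-305844707/518400 + sqrt(17)/17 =-589.74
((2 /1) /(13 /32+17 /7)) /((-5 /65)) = -5824 /635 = -9.17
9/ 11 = 0.82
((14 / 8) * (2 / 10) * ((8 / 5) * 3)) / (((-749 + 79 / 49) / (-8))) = 8232 / 457775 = 0.02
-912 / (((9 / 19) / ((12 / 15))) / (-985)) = 1517162.67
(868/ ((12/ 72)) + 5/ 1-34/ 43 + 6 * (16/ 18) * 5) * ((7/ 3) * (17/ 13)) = 15985.29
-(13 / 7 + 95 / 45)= -250 / 63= -3.97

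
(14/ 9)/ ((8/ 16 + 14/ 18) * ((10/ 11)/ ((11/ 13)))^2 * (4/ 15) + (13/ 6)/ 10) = 12298440/ 4822597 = 2.55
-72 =-72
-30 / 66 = -5 / 11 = -0.45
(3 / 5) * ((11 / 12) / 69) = 11 / 1380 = 0.01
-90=-90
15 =15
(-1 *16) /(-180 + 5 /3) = 48 /535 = 0.09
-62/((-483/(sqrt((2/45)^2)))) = 124/21735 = 0.01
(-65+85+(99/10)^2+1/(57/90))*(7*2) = 1590533/950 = 1674.25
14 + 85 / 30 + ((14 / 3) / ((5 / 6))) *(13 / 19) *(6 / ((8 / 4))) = 16147 / 570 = 28.33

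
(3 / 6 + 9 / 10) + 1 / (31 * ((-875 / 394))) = 1.39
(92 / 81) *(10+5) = 460 / 27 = 17.04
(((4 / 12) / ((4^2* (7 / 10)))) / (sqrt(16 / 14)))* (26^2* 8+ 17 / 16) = 432725* sqrt(14) / 10752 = 150.59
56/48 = 7/6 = 1.17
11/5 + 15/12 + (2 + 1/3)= 347/60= 5.78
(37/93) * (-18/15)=-74/155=-0.48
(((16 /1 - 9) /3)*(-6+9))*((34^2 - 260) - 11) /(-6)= -2065 /2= -1032.50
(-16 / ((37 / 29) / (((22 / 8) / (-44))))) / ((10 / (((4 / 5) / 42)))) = 29 / 19425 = 0.00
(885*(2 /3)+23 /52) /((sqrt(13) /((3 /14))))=92109*sqrt(13) /9464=35.09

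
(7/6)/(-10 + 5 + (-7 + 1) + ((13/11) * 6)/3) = -77/570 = -0.14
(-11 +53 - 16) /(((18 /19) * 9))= 247 /81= 3.05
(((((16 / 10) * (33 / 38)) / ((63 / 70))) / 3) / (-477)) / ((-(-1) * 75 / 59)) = -5192 / 6117525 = -0.00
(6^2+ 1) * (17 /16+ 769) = 455877 /16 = 28492.31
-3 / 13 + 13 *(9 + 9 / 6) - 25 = 2893 / 26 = 111.27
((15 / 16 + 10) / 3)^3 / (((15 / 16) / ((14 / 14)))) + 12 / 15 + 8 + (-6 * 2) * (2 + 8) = -6169841 / 103680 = -59.51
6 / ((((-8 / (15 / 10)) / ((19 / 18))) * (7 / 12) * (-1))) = 2.04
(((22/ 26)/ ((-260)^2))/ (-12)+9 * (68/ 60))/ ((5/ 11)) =1183216199/ 52728000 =22.44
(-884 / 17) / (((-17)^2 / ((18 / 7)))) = -936 / 2023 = -0.46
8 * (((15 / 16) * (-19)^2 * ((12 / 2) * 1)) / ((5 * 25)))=3249 / 25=129.96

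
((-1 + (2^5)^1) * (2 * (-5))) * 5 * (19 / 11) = -29450 / 11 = -2677.27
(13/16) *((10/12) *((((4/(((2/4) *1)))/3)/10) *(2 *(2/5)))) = 13/90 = 0.14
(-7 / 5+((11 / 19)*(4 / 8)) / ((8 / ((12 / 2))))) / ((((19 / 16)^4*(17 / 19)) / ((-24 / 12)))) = 14729216 / 11077285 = 1.33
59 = 59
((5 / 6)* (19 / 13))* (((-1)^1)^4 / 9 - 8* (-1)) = 6935 / 702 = 9.88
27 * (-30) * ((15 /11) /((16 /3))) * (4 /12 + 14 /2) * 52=-78975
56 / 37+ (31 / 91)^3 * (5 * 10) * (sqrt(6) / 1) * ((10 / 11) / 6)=7447750 * sqrt(6) / 24867843+ 56 / 37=2.25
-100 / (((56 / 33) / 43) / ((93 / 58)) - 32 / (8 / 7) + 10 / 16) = 105573600 / 28874789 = 3.66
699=699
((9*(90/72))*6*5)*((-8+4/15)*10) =-26100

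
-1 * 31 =-31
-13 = -13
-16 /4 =-4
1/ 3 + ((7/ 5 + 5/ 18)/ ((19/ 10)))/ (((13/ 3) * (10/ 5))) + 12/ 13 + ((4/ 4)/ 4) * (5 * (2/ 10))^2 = 1.61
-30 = -30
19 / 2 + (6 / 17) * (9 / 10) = 1669 / 170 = 9.82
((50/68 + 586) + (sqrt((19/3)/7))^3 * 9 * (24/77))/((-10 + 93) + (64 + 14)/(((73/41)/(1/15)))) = 166440 * sqrt(399)/118325053 + 7281385/1066274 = 6.86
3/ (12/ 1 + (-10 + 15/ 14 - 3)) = 42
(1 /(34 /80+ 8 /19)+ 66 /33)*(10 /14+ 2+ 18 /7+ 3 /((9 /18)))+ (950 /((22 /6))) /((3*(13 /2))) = 49.20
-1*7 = -7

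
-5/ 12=-0.42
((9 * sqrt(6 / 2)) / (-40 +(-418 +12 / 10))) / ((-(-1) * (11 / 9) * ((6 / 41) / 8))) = -1.53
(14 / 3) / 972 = 0.00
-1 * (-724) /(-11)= -724 /11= -65.82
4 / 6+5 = 17 / 3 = 5.67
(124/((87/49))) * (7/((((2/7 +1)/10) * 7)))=425320/783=543.19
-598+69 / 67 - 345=-63112 / 67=-941.97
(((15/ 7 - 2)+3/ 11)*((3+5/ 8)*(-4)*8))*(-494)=1833728/ 77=23814.65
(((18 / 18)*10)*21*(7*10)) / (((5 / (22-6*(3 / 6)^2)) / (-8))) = -482160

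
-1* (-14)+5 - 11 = 8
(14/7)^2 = 4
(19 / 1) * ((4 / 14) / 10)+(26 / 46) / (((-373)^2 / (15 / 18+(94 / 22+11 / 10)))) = 2006472493 / 3695961885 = 0.54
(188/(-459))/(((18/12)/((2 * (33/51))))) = -8272/23409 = -0.35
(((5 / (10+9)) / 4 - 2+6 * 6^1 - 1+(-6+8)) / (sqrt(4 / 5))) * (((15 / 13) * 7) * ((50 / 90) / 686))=5125 * sqrt(5) / 44688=0.26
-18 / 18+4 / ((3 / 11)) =41 / 3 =13.67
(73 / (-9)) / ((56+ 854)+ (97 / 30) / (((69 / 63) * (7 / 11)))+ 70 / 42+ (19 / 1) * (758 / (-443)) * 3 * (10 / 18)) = -7437970 / 790574679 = -0.01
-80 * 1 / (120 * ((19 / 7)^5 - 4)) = -33614 / 7226613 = -0.00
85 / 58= 1.47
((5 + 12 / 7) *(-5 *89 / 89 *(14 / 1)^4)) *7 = -9027760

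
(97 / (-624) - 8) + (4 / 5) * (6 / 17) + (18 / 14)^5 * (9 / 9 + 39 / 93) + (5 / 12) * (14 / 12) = -198993656369 / 82904225040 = -2.40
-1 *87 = -87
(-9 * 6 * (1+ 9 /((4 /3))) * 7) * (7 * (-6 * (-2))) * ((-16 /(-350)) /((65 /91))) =-1968624 /125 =-15748.99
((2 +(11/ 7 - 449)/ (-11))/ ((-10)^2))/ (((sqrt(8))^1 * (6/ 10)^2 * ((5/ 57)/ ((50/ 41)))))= 156085 * sqrt(2)/ 37884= 5.83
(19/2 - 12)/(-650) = 1/260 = 0.00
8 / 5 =1.60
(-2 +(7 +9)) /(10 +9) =14 /19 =0.74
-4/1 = -4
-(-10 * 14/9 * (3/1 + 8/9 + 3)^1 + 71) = 2929/81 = 36.16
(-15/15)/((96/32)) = -1/3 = -0.33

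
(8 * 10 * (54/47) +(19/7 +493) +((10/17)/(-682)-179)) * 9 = 7014071142/1907213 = 3677.65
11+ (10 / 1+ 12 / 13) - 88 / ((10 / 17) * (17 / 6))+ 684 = 42453 / 65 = 653.12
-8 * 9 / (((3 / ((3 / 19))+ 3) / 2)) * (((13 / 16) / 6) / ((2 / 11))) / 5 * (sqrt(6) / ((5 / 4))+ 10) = -39 / 4-39 * sqrt(6) / 50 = -11.66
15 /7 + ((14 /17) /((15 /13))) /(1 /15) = 1529 /119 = 12.85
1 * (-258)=-258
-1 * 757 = -757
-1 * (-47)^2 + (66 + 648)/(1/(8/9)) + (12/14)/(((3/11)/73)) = -28243/21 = -1344.90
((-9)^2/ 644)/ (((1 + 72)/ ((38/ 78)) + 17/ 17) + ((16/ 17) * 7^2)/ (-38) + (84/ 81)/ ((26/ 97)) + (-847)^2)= 0.00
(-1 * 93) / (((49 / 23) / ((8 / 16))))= -2139 / 98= -21.83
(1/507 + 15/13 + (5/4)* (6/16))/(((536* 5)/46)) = 606211/21740160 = 0.03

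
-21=-21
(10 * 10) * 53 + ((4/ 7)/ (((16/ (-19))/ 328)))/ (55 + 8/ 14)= 2060142/ 389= 5295.99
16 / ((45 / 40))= 128 / 9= 14.22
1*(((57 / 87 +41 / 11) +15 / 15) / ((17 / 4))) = 404 / 319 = 1.27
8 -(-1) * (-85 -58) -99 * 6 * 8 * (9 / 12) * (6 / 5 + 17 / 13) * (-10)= 1160109 / 13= 89239.15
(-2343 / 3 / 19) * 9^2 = -63261 / 19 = -3329.53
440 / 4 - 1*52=58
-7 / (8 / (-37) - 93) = 259 / 3449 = 0.08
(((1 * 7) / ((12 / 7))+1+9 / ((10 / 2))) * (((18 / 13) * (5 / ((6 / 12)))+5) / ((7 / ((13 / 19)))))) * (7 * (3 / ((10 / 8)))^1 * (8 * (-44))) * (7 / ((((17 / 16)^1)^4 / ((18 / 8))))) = -7352741265408 / 7934495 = -926680.43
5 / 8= 0.62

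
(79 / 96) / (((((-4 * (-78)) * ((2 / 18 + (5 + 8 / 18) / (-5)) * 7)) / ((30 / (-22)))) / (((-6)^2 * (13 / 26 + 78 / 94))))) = 6665625 / 264968704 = 0.03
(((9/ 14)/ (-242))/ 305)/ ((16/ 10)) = -9/ 1653344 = -0.00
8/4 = 2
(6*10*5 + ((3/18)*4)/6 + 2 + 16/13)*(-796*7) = -197755852/117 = -1690220.96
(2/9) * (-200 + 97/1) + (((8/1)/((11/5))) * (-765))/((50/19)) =-106918/99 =-1079.98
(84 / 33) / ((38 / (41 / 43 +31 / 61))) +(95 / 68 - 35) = -33.51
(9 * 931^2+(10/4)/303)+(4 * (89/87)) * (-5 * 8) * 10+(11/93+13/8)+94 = 5665354914887/726392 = 7799307.97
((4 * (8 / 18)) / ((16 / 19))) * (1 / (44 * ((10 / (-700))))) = -665 / 198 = -3.36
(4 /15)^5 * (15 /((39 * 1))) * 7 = 7168 /1974375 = 0.00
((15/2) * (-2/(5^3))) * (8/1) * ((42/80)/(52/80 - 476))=84/79225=0.00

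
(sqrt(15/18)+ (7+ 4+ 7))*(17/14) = 17*sqrt(30)/84+ 153/7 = 22.97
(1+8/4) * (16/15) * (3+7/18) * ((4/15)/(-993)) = -0.00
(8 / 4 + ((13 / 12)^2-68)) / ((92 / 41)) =-382735 / 13248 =-28.89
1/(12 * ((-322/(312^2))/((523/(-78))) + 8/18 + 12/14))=571116/8923669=0.06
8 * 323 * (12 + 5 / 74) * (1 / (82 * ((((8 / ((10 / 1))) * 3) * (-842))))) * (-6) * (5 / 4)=7210975 / 5109256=1.41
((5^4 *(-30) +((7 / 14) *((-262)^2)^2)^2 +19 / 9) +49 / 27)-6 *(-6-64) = 149869791594442289644 / 27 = 5550733022016381097.93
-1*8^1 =-8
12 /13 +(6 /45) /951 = 171206 /185445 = 0.92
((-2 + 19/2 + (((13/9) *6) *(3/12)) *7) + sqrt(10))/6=sqrt(10)/6 + 34/9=4.30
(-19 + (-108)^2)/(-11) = -1058.64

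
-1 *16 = -16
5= 5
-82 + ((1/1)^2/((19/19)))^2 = -81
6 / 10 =3 / 5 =0.60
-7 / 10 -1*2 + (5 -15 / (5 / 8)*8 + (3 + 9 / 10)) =-929 / 5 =-185.80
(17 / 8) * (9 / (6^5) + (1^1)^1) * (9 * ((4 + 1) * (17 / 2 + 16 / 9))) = 13602125 / 13824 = 983.95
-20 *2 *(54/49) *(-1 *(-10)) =-21600/49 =-440.82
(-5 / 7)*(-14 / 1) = 10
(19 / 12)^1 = 19 / 12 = 1.58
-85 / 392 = -0.22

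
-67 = -67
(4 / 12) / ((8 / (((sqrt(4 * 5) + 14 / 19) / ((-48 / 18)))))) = -sqrt(5) / 32 - 7 / 608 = -0.08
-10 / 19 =-0.53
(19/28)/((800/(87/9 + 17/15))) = 513/56000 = 0.01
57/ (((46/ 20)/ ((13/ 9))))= 2470/ 69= 35.80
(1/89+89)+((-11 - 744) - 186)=-75827/89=-851.99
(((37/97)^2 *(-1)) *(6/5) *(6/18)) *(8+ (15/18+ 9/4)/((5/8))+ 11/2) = -757057/705675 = -1.07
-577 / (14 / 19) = -10963 / 14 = -783.07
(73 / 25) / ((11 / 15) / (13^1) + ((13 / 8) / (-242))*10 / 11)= 30314856 / 522265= 58.04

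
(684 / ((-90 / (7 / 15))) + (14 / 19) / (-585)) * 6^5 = -170360064 / 6175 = -27588.67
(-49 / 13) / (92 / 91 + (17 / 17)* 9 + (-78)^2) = -343 / 554555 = -0.00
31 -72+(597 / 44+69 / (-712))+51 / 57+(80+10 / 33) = 23959147 / 446424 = 53.67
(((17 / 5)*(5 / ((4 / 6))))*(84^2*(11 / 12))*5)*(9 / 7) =1060290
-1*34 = -34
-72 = -72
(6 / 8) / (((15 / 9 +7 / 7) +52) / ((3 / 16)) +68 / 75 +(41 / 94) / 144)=253800 / 98970241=0.00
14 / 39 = 0.36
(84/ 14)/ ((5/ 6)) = 36/ 5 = 7.20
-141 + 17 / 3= -135.33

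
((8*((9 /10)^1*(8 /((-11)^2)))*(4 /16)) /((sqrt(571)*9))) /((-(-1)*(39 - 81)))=-4*sqrt(571) /7254555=-0.00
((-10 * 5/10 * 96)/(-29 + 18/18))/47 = 120/329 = 0.36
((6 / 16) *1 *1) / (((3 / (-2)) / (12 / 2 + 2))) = -2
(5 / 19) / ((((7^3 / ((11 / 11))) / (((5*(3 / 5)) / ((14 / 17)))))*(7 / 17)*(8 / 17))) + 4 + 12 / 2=51166975 / 5109328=10.01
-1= -1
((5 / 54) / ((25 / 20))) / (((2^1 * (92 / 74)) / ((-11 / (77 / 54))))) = -37 / 161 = -0.23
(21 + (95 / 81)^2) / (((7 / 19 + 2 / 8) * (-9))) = -11157256 / 2775303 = -4.02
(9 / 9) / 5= 1 / 5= 0.20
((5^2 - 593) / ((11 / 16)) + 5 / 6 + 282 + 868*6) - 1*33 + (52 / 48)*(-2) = 152773 / 33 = 4629.48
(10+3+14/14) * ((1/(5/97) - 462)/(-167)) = 30982/835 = 37.10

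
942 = 942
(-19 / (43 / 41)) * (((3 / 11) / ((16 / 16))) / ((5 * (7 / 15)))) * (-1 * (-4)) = -28044 / 3311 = -8.47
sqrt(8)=2*sqrt(2)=2.83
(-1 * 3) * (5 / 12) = -5 / 4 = -1.25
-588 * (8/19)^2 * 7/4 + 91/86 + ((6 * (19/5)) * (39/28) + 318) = 168.39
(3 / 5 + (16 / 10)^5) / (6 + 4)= 1.11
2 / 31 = 0.06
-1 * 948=-948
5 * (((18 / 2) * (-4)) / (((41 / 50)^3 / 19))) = -427500000 / 68921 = -6202.75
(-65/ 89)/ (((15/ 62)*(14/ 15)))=-2015/ 623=-3.23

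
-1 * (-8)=8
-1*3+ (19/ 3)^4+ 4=130402/ 81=1609.90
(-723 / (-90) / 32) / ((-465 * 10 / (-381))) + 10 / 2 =7470607 / 1488000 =5.02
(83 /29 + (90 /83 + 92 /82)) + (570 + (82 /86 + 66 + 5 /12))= 32714570017 /50922492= 642.44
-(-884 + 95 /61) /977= 53829 /59597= 0.90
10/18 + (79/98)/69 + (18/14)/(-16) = 79015/162288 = 0.49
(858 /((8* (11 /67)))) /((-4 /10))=-13065 /8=-1633.12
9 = 9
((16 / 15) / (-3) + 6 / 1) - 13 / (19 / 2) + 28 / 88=4.59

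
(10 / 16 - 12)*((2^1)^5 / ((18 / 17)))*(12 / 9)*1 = -12376 / 27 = -458.37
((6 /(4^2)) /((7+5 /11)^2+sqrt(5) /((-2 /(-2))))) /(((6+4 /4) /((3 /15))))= 610203 /3159727970-43923*sqrt(5) /12638911880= 0.00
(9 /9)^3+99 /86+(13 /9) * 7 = 9491 /774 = 12.26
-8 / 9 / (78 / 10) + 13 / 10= 4163 / 3510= 1.19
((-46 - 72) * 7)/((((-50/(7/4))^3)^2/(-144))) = 437301333/2000000000000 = 0.00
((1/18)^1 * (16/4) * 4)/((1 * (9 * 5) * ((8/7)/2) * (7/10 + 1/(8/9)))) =112/5913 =0.02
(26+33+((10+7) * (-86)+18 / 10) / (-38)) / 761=0.13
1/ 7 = 0.14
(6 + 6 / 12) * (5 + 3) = 52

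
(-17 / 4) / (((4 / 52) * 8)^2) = -2873 / 256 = -11.22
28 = 28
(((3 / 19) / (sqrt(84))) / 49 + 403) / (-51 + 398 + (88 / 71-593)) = -1.65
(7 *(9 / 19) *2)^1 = 126 / 19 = 6.63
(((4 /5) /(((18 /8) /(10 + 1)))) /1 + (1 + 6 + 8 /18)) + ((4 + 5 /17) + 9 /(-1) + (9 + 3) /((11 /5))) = 101857 /8415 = 12.10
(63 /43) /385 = 0.00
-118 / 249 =-0.47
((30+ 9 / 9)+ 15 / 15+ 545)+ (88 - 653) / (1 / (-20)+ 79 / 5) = 34091 / 63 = 541.13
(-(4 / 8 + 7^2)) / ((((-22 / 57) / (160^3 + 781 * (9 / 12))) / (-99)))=-52013325121.31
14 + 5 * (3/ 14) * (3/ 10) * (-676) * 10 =-15112/ 7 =-2158.86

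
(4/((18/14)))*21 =196/3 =65.33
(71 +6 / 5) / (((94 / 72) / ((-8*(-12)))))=1247616 / 235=5309.00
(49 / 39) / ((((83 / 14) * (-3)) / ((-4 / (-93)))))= -2744 / 903123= -0.00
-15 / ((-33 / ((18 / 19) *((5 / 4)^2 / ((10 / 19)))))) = 225 / 176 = 1.28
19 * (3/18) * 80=760/3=253.33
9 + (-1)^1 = 8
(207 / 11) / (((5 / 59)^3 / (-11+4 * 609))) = 4123804941 / 55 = 74978271.65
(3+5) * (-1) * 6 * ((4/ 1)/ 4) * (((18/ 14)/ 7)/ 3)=-144/ 49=-2.94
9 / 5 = 1.80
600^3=216000000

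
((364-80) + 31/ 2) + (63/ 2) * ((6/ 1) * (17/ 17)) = 977/ 2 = 488.50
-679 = -679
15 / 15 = 1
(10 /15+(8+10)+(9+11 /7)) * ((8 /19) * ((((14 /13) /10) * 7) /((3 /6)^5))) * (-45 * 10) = -33008640 /247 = -133638.22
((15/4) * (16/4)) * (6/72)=5/4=1.25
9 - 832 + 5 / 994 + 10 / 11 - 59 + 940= 644167 / 10934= 58.91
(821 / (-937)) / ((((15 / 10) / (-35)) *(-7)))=-8210 / 2811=-2.92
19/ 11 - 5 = -36/ 11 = -3.27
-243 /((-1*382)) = 243 /382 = 0.64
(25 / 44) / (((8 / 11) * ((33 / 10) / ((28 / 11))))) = 875 / 1452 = 0.60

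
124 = 124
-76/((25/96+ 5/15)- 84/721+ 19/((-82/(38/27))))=-277299072/551455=-502.85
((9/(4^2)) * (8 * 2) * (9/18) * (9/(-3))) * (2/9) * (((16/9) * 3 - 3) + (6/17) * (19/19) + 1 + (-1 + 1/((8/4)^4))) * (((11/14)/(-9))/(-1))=-0.72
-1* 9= -9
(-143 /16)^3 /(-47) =15.19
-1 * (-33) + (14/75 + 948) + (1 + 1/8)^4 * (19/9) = 302459369/307200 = 984.57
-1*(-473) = 473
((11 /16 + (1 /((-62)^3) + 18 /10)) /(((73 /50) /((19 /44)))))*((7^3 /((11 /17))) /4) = 97.50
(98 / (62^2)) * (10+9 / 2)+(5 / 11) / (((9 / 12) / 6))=169391 / 42284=4.01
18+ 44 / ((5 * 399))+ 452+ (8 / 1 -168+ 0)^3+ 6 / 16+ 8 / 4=-65364620543 / 15960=-4095527.60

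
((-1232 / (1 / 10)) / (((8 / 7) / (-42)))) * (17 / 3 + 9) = 6640480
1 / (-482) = -1 / 482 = -0.00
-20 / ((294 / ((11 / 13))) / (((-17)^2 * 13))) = -31790 / 147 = -216.26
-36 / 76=-0.47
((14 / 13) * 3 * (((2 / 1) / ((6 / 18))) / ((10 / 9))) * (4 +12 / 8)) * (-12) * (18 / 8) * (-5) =168399 / 13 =12953.77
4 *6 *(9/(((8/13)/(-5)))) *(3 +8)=-19305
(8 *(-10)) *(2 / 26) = -80 / 13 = -6.15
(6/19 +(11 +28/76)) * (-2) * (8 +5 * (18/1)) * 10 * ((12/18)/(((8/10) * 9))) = -362600/171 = -2120.47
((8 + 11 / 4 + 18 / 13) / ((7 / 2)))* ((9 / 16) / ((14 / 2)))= 5679 / 20384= 0.28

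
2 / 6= 1 / 3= 0.33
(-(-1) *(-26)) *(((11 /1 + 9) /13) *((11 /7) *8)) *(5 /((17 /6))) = -105600 /119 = -887.39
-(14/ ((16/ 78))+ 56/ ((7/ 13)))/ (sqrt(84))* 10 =-3445* sqrt(21)/ 84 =-187.94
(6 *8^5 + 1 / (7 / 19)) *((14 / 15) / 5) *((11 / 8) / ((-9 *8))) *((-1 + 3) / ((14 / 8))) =-605561 / 756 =-801.01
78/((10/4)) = 156/5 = 31.20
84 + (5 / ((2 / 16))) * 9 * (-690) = -248316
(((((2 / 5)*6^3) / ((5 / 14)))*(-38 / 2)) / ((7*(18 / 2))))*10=-3648 / 5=-729.60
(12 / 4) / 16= 3 / 16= 0.19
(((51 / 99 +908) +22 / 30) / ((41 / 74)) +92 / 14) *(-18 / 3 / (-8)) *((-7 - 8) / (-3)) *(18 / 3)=117036987 / 3157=37072.22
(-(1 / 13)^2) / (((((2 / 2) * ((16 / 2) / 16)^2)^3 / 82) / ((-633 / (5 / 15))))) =9965952 / 169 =58970.13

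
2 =2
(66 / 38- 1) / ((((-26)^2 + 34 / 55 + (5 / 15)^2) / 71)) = 492030 / 6364639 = 0.08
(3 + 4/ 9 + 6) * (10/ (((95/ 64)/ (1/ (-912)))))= -680/ 9747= -0.07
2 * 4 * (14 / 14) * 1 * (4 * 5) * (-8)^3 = -81920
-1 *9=-9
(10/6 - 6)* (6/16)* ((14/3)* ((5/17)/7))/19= -65/3876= -0.02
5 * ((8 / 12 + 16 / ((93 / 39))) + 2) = 4360 / 93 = 46.88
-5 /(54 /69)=-115 /18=-6.39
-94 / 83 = -1.13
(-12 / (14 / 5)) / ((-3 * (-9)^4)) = 10 / 45927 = 0.00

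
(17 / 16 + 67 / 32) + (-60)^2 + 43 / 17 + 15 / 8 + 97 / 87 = 170791399 / 47328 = 3608.68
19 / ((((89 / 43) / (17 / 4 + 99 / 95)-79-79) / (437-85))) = -289165712 / 6814457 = -42.43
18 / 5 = 3.60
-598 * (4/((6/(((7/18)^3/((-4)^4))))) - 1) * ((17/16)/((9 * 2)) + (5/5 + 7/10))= 339170906243/322486272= 1051.74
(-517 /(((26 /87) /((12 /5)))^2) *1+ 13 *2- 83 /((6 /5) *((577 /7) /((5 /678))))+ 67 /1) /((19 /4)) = -329742833096633 /47106092475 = -7000.00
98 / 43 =2.28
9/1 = 9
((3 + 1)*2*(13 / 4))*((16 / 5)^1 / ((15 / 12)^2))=6656 / 125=53.25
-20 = -20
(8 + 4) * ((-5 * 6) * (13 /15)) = -312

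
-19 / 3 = -6.33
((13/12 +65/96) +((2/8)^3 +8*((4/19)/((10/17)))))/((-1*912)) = -84619/16634880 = -0.01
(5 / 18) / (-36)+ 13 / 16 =1043 / 1296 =0.80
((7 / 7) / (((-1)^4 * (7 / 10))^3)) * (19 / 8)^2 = 45125 / 2744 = 16.44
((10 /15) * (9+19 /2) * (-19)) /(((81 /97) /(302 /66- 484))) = 1078849811 /8019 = 134536.70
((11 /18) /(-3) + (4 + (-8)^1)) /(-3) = 227 /162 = 1.40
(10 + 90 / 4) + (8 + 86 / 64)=1339 / 32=41.84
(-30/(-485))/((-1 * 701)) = -6/67997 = -0.00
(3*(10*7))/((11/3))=630/11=57.27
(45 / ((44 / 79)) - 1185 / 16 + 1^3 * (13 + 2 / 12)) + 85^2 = 3825307 / 528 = 7244.90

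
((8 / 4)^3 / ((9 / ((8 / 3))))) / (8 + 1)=64 / 243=0.26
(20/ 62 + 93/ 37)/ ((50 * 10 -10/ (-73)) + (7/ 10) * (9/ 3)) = 2374690/ 420528051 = 0.01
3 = 3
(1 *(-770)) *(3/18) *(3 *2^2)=-1540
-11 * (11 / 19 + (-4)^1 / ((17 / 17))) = 715 / 19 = 37.63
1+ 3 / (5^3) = 128 / 125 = 1.02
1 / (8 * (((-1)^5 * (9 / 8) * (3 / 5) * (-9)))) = 0.02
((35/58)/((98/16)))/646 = 10/65569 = 0.00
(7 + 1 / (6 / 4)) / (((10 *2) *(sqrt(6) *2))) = 23 *sqrt(6) / 720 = 0.08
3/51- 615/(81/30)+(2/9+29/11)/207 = -79328146/348381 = -227.71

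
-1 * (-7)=7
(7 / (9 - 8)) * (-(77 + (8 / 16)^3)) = -4319 / 8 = -539.88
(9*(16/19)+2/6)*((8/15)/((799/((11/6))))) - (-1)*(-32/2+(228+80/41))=17978457424/84026835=213.96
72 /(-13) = -72 /13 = -5.54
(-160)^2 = 25600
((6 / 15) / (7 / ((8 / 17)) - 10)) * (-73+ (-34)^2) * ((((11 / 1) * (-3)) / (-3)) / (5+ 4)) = 63536 / 585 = 108.61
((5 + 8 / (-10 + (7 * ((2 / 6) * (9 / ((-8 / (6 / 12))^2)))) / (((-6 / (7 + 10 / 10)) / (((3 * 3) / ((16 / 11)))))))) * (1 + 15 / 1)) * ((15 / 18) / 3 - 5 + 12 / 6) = -6072472 / 32799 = -185.14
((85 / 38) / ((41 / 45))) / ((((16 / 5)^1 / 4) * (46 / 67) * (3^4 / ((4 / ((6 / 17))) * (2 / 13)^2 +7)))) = 524651875 / 1308084336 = 0.40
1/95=0.01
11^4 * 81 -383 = 1185538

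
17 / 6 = 2.83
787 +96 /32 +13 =803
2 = 2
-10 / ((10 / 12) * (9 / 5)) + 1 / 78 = -173 / 26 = -6.65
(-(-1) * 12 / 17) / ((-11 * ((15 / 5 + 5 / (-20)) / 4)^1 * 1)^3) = -0.00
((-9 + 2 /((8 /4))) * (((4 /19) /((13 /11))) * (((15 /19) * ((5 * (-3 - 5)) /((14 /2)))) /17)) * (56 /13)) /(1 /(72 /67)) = 121651200 /69489251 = 1.75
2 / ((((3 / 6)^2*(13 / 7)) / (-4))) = -224 / 13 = -17.23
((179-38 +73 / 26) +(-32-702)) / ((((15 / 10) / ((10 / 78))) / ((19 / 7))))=-161975 / 1183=-136.92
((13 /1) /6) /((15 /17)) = 221 /90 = 2.46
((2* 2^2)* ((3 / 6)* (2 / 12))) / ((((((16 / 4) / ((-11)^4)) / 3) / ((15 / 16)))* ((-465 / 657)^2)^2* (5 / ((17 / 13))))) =1717581588613011 / 240115460000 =7153.15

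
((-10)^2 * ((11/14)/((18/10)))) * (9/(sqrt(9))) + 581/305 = 132.86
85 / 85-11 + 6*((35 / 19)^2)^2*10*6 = 538921790 / 130321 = 4135.34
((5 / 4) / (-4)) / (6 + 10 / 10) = -0.04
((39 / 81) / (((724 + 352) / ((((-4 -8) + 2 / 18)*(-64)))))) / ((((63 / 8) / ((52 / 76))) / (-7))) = -2314624 / 11177757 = -0.21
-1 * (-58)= 58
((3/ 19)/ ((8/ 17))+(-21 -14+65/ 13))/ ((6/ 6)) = -4509/ 152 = -29.66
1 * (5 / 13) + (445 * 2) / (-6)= -5770 / 39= -147.95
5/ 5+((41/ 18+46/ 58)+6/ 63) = 15223/ 3654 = 4.17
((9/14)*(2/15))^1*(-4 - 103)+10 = 29/35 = 0.83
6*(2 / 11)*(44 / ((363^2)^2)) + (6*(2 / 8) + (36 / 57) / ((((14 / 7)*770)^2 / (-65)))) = 161648310595097 / 107766783833940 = 1.50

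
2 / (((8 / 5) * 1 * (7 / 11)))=55 / 28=1.96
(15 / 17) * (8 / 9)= 40 / 51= 0.78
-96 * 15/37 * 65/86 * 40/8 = -234000/1591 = -147.08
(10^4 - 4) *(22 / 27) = 73304 / 9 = 8144.89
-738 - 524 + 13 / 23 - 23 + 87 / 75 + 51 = -1232.27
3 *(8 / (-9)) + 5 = 7 / 3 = 2.33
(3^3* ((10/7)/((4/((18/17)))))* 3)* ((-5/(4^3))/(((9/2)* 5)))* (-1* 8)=405/476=0.85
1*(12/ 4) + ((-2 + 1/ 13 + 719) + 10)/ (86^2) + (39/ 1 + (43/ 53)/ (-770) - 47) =-4809349411/ 980949970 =-4.90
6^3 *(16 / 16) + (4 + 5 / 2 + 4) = 453 / 2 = 226.50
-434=-434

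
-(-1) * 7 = 7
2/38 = 1/19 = 0.05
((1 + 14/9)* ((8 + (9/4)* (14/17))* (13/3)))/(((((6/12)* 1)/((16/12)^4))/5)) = 128211200/37179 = 3448.48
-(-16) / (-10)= -8 / 5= -1.60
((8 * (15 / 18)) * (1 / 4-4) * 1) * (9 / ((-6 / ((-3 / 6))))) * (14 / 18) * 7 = -1225 / 12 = -102.08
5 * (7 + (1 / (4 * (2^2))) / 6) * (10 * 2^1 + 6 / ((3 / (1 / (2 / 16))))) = 10095 / 8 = 1261.88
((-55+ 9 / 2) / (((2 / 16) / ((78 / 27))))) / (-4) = 2626 / 9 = 291.78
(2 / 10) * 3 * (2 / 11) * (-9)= -54 / 55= -0.98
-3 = -3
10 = 10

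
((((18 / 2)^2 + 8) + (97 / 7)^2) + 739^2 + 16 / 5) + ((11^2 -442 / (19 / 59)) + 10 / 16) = 20301546843 / 37240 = 545154.32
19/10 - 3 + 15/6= 7/5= 1.40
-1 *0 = 0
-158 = -158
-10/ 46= -5/ 23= -0.22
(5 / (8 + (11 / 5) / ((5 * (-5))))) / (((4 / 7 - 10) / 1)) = -4375 / 65274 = -0.07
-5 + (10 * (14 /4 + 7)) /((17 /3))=13.53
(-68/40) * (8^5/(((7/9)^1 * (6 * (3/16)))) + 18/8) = -17826863/280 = -63667.37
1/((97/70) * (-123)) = -70/11931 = -0.01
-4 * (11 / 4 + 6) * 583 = -20405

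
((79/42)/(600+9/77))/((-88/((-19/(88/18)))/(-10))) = -7505/5421856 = -0.00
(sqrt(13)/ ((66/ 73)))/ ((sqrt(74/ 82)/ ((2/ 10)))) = 73 * sqrt(19721)/ 12210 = 0.84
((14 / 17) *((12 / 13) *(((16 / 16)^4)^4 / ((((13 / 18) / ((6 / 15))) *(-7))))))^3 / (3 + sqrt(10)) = 1934917632 / 2964264077125- 644972544 *sqrt(10) / 2964264077125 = -0.00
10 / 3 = 3.33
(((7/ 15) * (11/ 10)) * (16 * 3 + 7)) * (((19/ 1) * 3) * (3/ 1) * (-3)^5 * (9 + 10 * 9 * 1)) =-1161447903/ 10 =-116144790.30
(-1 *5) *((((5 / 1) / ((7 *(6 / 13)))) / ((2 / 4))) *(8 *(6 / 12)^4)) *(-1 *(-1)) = -325 / 42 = -7.74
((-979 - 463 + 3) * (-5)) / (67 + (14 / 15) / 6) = 323775 / 3022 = 107.14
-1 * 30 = -30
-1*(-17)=17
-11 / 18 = -0.61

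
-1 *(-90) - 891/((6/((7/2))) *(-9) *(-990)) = 10793/120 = 89.94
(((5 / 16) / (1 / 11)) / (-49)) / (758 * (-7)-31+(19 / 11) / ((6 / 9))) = 0.00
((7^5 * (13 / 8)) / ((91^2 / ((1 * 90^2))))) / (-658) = -99225 / 2444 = -40.60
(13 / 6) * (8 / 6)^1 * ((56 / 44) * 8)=2912 / 99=29.41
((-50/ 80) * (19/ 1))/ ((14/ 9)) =-855/ 112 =-7.63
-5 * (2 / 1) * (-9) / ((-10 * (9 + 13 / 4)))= -36 / 49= -0.73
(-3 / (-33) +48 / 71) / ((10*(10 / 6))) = 0.05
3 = 3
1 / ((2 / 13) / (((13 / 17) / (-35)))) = -169 / 1190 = -0.14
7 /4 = 1.75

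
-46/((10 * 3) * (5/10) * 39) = -46/585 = -0.08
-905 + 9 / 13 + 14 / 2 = -11665 / 13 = -897.31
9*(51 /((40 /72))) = 4131 /5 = 826.20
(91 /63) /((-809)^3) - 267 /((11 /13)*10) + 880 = 444738458828539 /524180377710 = 848.45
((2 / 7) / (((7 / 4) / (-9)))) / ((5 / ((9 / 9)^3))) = -72 / 245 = -0.29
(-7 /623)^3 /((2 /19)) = -19 /1409938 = -0.00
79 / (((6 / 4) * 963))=0.05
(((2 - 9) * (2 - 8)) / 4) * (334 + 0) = 3507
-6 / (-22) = 3 / 11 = 0.27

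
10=10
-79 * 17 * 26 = -34918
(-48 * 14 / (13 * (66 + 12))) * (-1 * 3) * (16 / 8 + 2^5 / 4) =3360 / 169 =19.88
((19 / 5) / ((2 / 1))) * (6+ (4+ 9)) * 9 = 3249 / 10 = 324.90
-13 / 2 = -6.50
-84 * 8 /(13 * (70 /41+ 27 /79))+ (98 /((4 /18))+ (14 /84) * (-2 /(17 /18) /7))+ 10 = 4371080951 /10267439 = 425.72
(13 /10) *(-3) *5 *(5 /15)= -13 /2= -6.50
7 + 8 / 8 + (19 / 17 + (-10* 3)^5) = -413099845 / 17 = -24299990.88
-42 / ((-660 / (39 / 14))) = 39 / 220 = 0.18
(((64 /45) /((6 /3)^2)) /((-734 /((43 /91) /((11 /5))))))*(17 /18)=-2924 /29756727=-0.00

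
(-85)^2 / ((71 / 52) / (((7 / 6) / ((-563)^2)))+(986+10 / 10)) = 1314950 / 67694031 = 0.02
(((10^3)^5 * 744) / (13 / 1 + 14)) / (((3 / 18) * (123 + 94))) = 761904761904761.90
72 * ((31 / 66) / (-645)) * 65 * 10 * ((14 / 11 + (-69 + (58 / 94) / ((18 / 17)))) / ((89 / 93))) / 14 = 78062135710 / 457047129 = 170.80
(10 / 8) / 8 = 0.16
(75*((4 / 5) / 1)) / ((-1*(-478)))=30 / 239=0.13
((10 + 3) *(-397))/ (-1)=5161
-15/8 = -1.88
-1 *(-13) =13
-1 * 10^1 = -10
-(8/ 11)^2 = -64/ 121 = -0.53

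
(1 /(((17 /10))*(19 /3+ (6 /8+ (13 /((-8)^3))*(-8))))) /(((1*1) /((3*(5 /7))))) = 28800 /166481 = 0.17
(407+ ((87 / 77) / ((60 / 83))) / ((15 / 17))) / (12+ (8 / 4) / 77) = 9442619 / 277800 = 33.99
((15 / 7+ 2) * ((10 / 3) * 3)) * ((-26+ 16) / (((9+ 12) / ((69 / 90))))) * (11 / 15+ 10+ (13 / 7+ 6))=-2603968 / 9261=-281.18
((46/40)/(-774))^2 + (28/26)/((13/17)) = 57032124601/40497537600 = 1.41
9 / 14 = 0.64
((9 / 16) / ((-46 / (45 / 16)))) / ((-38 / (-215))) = -87075 / 447488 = -0.19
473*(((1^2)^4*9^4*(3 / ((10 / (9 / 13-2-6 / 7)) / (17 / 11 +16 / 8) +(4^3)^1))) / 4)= 5502244869 / 148216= 37123.15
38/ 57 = 2/ 3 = 0.67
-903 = -903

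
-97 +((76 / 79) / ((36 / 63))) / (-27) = -207034 / 2133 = -97.06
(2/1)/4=1/2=0.50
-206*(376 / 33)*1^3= -2347.15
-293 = -293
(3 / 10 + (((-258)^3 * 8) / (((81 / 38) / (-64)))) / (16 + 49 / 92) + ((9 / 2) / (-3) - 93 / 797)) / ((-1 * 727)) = -343203.62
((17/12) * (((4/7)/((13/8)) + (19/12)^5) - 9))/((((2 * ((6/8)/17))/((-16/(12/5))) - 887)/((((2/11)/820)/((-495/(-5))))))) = -0.00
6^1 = 6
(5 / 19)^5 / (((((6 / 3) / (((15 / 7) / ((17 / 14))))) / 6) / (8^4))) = 1152000000 / 42093683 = 27.37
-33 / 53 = -0.62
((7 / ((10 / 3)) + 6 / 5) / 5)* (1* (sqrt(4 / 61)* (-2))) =-66* sqrt(61) / 1525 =-0.34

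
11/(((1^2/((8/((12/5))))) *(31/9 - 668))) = -330/5981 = -0.06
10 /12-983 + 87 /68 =-980.89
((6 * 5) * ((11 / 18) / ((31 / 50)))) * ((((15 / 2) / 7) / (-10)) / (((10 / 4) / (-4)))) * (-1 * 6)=-6600 / 217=-30.41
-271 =-271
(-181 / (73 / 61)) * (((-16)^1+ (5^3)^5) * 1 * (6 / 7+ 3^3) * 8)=-525633544646291640 / 511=-1028637073671803.60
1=1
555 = 555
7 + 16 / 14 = 57 / 7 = 8.14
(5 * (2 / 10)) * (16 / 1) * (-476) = -7616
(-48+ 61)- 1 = 12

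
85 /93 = 0.91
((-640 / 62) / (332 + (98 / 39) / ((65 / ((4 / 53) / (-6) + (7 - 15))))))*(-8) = 9921600 / 39850717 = 0.25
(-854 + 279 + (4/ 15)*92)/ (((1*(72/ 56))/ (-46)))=2658754/ 135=19694.47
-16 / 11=-1.45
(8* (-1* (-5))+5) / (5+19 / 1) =15 / 8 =1.88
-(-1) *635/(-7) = -635/7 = -90.71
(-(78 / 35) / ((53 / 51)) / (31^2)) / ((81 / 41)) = -18122 / 16043895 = -0.00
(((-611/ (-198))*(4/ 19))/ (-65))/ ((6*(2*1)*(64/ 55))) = -47/ 65664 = -0.00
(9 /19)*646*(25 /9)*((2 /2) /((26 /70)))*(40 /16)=74375 /13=5721.15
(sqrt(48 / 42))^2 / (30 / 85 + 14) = 34 / 427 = 0.08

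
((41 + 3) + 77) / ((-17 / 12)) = -1452 / 17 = -85.41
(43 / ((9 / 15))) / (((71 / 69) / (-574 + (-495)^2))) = 1208810195 / 71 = 17025495.70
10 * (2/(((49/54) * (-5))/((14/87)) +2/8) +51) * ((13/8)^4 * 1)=3658235685/1030144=3551.19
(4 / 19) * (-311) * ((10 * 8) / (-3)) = 99520 / 57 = 1745.96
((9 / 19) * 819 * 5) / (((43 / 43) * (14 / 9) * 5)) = 9477 / 38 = 249.39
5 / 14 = 0.36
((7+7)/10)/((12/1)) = 7/60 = 0.12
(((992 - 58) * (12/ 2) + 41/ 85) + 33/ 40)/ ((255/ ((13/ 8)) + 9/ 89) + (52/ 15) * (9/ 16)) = 4410031613/ 125074542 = 35.26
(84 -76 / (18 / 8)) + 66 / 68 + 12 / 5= 81997 / 1530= 53.59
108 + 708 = 816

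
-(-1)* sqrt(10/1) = sqrt(10) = 3.16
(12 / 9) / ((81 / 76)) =304 / 243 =1.25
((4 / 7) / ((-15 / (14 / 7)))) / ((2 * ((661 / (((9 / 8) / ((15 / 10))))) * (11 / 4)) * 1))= -4 / 254485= -0.00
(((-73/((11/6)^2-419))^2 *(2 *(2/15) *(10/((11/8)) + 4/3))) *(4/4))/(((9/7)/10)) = 1356038656/2462805059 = 0.55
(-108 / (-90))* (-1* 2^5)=-192 / 5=-38.40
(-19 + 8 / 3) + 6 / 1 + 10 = -1 / 3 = -0.33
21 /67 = 0.31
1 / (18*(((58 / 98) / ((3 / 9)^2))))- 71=-333509 / 4698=-70.99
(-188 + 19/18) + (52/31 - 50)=-131279/558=-235.27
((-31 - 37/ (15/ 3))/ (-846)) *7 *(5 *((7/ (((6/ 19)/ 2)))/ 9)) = 29792/ 3807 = 7.83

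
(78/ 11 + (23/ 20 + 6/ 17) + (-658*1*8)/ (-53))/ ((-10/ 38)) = -406425827/ 991100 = -410.08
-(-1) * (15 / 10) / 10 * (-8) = -6 / 5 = -1.20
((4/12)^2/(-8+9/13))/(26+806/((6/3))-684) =13/218025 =0.00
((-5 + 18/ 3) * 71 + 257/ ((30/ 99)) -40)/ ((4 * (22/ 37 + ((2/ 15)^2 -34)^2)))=3293328375/ 17313459536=0.19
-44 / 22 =-2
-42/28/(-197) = 3/394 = 0.01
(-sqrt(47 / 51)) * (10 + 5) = -5 * sqrt(2397) / 17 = -14.40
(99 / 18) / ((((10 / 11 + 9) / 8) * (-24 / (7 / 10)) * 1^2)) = -847 / 6540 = -0.13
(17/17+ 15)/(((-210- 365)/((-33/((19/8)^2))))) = 33792/207575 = 0.16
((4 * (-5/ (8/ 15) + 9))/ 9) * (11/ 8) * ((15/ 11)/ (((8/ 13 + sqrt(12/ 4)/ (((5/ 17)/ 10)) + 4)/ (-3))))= 0.01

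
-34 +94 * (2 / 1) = 154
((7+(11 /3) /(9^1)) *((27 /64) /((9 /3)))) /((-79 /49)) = -0.65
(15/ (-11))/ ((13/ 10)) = -1.05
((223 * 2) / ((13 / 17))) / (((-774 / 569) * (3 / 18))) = -4314158 / 1677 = -2572.55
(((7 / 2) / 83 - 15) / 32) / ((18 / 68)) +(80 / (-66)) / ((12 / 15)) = -862721 / 262944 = -3.28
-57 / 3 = -19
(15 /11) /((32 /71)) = 1065 /352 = 3.03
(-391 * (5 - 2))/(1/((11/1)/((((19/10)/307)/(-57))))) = 118836630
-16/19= -0.84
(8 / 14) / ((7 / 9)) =36 / 49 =0.73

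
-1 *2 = -2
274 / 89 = 3.08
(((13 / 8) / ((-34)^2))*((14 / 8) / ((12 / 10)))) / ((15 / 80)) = 455 / 41616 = 0.01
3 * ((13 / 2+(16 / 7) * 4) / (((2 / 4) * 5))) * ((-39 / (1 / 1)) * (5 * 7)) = -25623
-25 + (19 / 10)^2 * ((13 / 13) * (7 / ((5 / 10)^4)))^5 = 1590513368463 / 25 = 63620534738.52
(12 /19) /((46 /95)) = 30 /23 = 1.30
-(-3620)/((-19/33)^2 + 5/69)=8961.27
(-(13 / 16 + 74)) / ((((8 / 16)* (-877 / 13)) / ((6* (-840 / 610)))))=-18.33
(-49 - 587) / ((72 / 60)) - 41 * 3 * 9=-1637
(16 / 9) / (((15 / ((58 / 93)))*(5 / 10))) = 1856 / 12555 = 0.15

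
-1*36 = -36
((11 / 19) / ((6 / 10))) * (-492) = -9020 / 19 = -474.74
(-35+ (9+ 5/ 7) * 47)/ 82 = 2951/ 574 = 5.14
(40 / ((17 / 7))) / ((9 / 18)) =560 / 17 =32.94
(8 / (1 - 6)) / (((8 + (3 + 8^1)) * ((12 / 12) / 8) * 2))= -32 / 95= -0.34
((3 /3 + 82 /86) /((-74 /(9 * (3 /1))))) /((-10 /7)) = 3969 /7955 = 0.50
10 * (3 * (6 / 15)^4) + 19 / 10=667 / 250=2.67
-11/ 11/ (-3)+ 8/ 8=4/ 3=1.33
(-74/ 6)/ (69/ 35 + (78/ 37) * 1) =-47915/ 15849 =-3.02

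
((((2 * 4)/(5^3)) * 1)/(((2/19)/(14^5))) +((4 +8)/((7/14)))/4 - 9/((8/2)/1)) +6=163503371/500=327006.74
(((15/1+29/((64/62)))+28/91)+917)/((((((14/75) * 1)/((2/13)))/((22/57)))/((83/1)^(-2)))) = 109869925/2477504848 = 0.04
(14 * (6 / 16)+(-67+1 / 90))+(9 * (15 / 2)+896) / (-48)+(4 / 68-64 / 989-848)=-22511555837 / 24210720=-929.82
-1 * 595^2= -354025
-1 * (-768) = 768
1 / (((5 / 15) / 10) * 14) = 15 / 7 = 2.14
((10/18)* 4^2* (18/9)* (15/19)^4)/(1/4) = 3600000/130321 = 27.62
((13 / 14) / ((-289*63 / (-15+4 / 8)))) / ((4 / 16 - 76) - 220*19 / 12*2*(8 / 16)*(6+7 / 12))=-377 / 1207678402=-0.00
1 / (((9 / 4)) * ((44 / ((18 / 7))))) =2 / 77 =0.03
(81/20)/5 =81/100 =0.81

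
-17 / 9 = -1.89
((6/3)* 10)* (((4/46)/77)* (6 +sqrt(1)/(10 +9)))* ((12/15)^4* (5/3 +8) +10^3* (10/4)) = 37559392/109725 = 342.30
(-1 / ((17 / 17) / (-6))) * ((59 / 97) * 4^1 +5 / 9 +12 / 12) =6964 / 291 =23.93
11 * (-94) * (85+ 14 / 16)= -355179 / 4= -88794.75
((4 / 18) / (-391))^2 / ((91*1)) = 4 / 1126885851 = 0.00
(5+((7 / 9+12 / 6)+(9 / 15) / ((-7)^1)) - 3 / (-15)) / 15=2486 / 4725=0.53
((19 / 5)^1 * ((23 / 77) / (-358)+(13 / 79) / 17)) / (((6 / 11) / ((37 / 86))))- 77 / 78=-36146962063 / 37626938440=-0.96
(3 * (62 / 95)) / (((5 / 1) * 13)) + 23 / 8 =143513 / 49400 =2.91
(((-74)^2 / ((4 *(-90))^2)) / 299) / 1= 1369 / 9687600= 0.00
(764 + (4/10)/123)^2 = 220770299044/378225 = 583700.97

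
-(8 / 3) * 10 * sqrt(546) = -80 * sqrt(546) / 3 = -623.11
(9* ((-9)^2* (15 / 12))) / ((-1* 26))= -3645 / 104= -35.05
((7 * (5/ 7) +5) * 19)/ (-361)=-10/ 19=-0.53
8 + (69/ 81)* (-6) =26/ 9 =2.89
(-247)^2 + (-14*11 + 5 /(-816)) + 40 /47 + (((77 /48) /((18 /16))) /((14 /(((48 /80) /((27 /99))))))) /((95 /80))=1995527764531 /32790960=60856.03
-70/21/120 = -1/36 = -0.03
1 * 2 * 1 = 2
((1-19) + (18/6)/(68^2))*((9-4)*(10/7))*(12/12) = -2080725/16184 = -128.57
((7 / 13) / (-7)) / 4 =-1 / 52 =-0.02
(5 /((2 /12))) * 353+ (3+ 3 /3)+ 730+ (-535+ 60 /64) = 172639 /16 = 10789.94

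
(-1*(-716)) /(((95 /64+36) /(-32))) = -611.24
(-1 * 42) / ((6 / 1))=-7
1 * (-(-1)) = 1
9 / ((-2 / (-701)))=6309 / 2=3154.50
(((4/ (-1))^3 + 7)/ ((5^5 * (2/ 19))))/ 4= -1083/ 25000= -0.04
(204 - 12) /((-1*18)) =-32 /3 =-10.67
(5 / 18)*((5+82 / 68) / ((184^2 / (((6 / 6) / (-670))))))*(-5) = 1055 / 2776462848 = 0.00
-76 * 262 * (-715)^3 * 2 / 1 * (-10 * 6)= -873402146760000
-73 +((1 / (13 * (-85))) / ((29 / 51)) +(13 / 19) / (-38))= -99377481 / 1360970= -73.02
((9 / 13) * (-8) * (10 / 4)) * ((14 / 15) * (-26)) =336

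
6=6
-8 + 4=-4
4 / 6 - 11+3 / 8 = -239 / 24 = -9.96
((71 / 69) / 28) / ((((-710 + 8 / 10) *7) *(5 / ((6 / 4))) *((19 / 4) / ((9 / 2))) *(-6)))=71 / 202481328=0.00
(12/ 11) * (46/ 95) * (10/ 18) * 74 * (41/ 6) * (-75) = -6978200/ 627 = -11129.51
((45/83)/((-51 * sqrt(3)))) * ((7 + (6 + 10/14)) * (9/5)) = -864 * sqrt(3)/9877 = -0.15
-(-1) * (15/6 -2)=1/2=0.50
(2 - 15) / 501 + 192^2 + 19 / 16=295511135 / 8016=36865.16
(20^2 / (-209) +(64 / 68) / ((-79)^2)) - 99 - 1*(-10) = -2015945753 / 22174273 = -90.91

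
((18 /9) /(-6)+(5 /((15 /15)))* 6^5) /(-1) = -116639 /3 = -38879.67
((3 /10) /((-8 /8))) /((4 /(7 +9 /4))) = -111 /160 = -0.69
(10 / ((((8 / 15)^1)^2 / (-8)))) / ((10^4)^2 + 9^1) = -1125 / 400000036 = -0.00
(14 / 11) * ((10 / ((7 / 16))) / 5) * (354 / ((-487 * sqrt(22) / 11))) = -11328 * sqrt(22) / 5357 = -9.92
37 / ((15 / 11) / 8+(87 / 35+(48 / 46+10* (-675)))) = -2621080 / 477907917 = -0.01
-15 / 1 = -15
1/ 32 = 0.03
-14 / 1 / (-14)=1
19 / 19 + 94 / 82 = 88 / 41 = 2.15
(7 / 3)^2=5.44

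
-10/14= -5/7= -0.71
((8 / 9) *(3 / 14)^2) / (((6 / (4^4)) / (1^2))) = 256 / 147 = 1.74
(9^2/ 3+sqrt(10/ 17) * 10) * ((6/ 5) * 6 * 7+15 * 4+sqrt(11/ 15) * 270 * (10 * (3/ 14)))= 6 * (644+225 * sqrt(165)) * (10 * sqrt(170)+459)/ 595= 21004.92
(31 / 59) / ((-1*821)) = -31 / 48439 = -0.00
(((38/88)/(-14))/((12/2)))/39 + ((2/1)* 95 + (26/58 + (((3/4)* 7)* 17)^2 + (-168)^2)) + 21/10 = 380209064359/10450440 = 36382.11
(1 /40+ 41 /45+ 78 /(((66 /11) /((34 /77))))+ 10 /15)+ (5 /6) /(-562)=57185719 /7789320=7.34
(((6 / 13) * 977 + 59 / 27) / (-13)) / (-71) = 159041 / 323973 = 0.49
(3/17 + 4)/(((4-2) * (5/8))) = 284/85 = 3.34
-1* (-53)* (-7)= -371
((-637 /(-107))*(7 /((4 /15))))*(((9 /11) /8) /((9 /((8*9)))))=601965 /4708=127.86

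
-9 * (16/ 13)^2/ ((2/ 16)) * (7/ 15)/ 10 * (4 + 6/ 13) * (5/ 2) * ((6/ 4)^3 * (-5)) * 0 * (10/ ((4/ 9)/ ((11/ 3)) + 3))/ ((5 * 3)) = 0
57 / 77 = 0.74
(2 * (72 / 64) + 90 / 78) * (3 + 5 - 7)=177 / 52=3.40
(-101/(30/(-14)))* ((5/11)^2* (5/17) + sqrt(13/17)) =44.08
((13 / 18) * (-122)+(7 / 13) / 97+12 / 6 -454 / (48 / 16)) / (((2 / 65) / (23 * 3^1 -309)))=538938800 / 291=1852023.37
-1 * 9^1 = -9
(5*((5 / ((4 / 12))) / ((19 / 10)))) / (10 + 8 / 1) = 125 / 57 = 2.19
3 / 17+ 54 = 921 / 17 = 54.18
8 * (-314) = -2512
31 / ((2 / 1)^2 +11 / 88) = 248 / 33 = 7.52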